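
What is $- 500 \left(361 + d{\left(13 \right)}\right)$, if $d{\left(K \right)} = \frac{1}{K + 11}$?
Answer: $- \frac{1083125}{6} \approx -1.8052 \cdot 10^{5}$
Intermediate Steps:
$d{\left(K \right)} = \frac{1}{11 + K}$
$- 500 \left(361 + d{\left(13 \right)}\right) = - 500 \left(361 + \frac{1}{11 + 13}\right) = - 500 \left(361 + \frac{1}{24}\right) = \left(-500\right) \frac{8665}{24} = - \frac{1083125}{6}$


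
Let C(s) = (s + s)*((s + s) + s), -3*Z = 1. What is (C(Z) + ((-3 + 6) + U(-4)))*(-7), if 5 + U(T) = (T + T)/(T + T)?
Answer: 7/3 ≈ 2.3333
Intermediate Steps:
Z = -1/3 (Z = -1/3*1 = -1/3 ≈ -0.33333)
C(s) = 6*s**2 (C(s) = (2*s)*(2*s + s) = (2*s)*(3*s) = 6*s**2)
U(T) = -4 (U(T) = -5 + (T + T)/(T + T) = -5 + (2*T)/((2*T)) = -5 + (2*T)*(1/(2*T)) = -5 + 1 = -4)
(C(Z) + ((-3 + 6) + U(-4)))*(-7) = (6*(-1/3)**2 + ((-3 + 6) - 4))*(-7) = (6*(1/9) + (3 - 4))*(-7) = (2/3 - 1)*(-7) = -1/3*(-7) = 7/3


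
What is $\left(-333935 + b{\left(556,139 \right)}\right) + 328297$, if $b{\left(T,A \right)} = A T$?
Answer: $71646$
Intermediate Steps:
$\left(-333935 + b{\left(556,139 \right)}\right) + 328297 = \left(-333935 + 139 \cdot 556\right) + 328297 = \left(-333935 + 77284\right) + 328297 = -256651 + 328297 = 71646$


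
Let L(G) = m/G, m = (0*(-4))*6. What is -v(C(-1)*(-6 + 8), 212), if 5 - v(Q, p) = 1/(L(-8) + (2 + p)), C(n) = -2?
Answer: -1069/214 ≈ -4.9953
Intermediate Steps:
m = 0 (m = 0*6 = 0)
L(G) = 0 (L(G) = 0/G = 0)
v(Q, p) = 5 - 1/(2 + p) (v(Q, p) = 5 - 1/(0 + (2 + p)) = 5 - 1/(2 + p))
-v(C(-1)*(-6 + 8), 212) = -(9 + 5*212)/(2 + 212) = -(9 + 1060)/214 = -1069/214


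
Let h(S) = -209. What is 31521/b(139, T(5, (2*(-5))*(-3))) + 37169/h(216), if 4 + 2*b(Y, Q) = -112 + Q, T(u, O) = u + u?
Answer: -777986/1007 ≈ -772.58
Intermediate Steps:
T(u, O) = 2*u
b(Y, Q) = -58 + Q/2 (b(Y, Q) = -2 + (-112 + Q)/2 = -2 + (-56 + Q/2) = -58 + Q/2)
31521/b(139, T(5, (2*(-5))*(-3))) + 37169/h(216) = 31521/(-58 + (2*5)/2) + 37169/(-209) = 31521/(-58 + (1/2)*10) + 37169*(-1/209) = 31521/(-58 + 5) - 3379/19 = 31521/(-53) - 3379/19 = 31521*(-1/53) - 3379/19 = -31521/53 - 3379/19 = -777986/1007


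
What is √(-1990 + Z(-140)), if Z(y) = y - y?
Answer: I*√1990 ≈ 44.609*I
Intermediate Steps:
Z(y) = 0
√(-1990 + Z(-140)) = √(-1990 + 0) = √(-1990) = I*√1990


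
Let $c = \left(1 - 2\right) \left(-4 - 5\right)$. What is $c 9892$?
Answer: $89028$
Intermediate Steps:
$c = 9$ ($c = \left(-1\right) \left(-9\right) = 9$)
$c 9892 = 9 \cdot 9892 = 89028$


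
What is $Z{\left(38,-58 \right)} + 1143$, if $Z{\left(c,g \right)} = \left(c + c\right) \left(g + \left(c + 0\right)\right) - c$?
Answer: $-415$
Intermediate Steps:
$Z{\left(c,g \right)} = - c + 2 c \left(c + g\right)$ ($Z{\left(c,g \right)} = 2 c \left(g + c\right) - c = 2 c \left(c + g\right) - c = - c + 2 c \left(c + g\right)$)
$Z{\left(38,-58 \right)} + 1143 = 38 \left(-1 + 2 \cdot 38 + 2 \left(-58\right)\right) + 1143 = 38 \left(-1 + 76 - 116\right) + 1143 = 38 \left(-41\right) + 1143 = -1558 + 1143 = -415$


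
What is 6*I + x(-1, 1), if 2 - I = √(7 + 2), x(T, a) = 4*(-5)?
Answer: -26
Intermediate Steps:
x(T, a) = -20
I = -1 (I = 2 - √(7 + 2) = 2 - √9 = 2 - 1*3 = 2 - 3 = -1)
6*I + x(-1, 1) = 6*(-1) - 20 = -6 - 20 = -26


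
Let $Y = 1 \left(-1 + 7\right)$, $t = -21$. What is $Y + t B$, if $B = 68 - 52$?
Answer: $-330$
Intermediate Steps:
$B = 16$
$Y = 6$ ($Y = 1 \cdot 6 = 6$)
$Y + t B = 6 - 336 = -330$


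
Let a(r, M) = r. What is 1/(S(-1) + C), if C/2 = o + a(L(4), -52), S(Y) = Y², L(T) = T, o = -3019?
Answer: -1/6029 ≈ -0.00016587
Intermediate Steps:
C = -6030 (C = 2*(-3019 + 4) = 2*(-3015) = -6030)
1/(S(-1) + C) = 1/((-1)² - 6030) = 1/(1 - 6030) = 1/(-6029) = -1/6029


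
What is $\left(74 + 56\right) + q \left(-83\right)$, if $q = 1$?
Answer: $47$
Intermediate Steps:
$\left(74 + 56\right) + q \left(-83\right) = \left(74 + 56\right) + 1 \left(-83\right) = 130 - 83 = 47$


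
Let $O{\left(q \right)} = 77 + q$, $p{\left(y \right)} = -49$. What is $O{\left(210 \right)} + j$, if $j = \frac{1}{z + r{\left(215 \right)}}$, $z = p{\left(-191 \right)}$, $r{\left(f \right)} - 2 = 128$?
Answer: $\frac{23248}{81} \approx 287.01$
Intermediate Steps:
$r{\left(f \right)} = 130$ ($r{\left(f \right)} = 2 + 128 = 130$)
$z = -49$
$j = \frac{1}{81}$ ($j = \frac{1}{-49 + 130} = \frac{1}{81} \approx 0.012346$)
$O{\left(210 \right)} + j = \left(77 + 210\right) + \frac{1}{81} = 287 + \frac{1}{81} = \frac{23248}{81}$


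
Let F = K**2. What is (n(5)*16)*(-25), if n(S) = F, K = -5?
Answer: -10000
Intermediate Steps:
F = 25 (F = (-5)**2 = 25)
n(S) = 25
(n(5)*16)*(-25) = (25*16)*(-25) = 400*(-25) = -10000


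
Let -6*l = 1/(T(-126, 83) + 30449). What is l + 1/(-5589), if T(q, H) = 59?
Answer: -62879/341018424 ≈ -0.00018439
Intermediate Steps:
l = -1/183048 (l = -1/(6*(59 + 30449)) = -⅙/30508 = -⅙*1/30508 = -1/183048 ≈ -5.4631e-6)
l + 1/(-5589) = -1/183048 + 1/(-5589) = -1/183048 - 1/5589 = -62879/341018424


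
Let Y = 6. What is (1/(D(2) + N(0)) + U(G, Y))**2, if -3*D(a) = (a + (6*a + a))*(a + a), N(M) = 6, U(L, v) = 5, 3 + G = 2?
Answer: 51529/2116 ≈ 24.352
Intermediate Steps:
G = -1 (G = -3 + 2 = -1)
D(a) = -16*a**2/3 (D(a) = -(a + (6*a + a))*(a + a)/3 = -(a + 7*a)*2*a/3 = -8*a*2*a/3 = -16*a**2/3)
(1/(D(2) + N(0)) + U(G, Y))**2 = (1/(-16/3*2**2 + 6) + 5)**2 = (1/(-16/3*4 + 6) + 5)**2 = (1/(-64/3 + 6) + 5)**2 = (1/(-46/3) + 5)**2 = (-3/46 + 5)**2 = (227/46)**2 = 51529/2116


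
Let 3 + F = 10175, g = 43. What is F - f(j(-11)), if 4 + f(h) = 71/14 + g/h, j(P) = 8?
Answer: 569271/56 ≈ 10166.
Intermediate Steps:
F = 10172 (F = -3 + 10175 = 10172)
f(h) = 15/14 + 43/h (f(h) = -4 + (71/14 + 43/h) = 15/14 + 43/h)
F - f(j(-11)) = 10172 - (15/14 + 43/8) = 10172 - 1*361/56 = 10172 - 361/56 = 569271/56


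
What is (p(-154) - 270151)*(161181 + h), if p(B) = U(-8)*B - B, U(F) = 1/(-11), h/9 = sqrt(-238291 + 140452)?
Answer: -43516129923 - 7289541*I*sqrt(10871) ≈ -4.3516e+10 - 7.6004e+8*I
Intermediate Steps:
h = 27*I*sqrt(10871) (h = 9*sqrt(-238291 + 140452) = 9*sqrt(-97839) = 9*(3*I*sqrt(10871)) = 27*I*sqrt(10871) ≈ 2815.1*I)
U(F) = -1/11
p(B) = -12*B/11 (p(B) = -B/11 - B = -12*B/11)
(p(-154) - 270151)*(161181 + h) = (-12/11*(-154) - 270151)*(161181 + 27*I*sqrt(10871)) = (168 - 270151)*(161181 + 27*I*sqrt(10871)) = -269983*(161181 + 27*I*sqrt(10871)) = -43516129923 - 7289541*I*sqrt(10871)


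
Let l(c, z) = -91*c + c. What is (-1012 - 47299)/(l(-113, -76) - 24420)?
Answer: 48311/14250 ≈ 3.3902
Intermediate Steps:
l(c, z) = -90*c
(-1012 - 47299)/(l(-113, -76) - 24420) = (-1012 - 47299)/(-90*(-113) - 24420) = -48311/(10170 - 24420) = -48311/(-14250) = -48311*(-1/14250) = 48311/14250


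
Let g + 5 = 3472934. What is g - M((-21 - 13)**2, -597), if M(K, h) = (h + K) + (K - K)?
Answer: 3472370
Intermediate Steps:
M(K, h) = K + h (M(K, h) = (K + h) + 0 = K + h)
g = 3472929 (g = -5 + 3472934 = 3472929)
g - M((-21 - 13)**2, -597) = 3472929 - ((-21 - 13)**2 - 597) = 3472929 - ((-34)**2 - 597) = 3472929 - (1156 - 597) = 3472929 - 1*559 = 3472929 - 559 = 3472370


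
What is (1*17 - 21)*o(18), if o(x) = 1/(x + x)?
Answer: -⅑ ≈ -0.11111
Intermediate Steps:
o(x) = 1/(2*x)
(1*17 - 21)*o(18) = (1*17 - 21)*((½)/18) = (17 - 21)*((½)*(1/18)) = -4*1/36 = -⅑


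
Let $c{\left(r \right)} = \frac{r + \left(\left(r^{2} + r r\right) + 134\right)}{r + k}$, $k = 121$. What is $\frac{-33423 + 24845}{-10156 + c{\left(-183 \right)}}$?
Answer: $\frac{17156}{22471} \approx 0.76347$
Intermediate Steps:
$c{\left(r \right)} = \frac{134 + r + 2 r^{2}}{121 + r}$ ($c{\left(r \right)} = \frac{r + \left(\left(r^{2} + r r\right) + 134\right)}{r + 121} = \frac{r + \left(\left(r^{2} + r^{2}\right) + 134\right)}{121 + r} = \frac{r + \left(2 r^{2} + 134\right)}{121 + r} = \frac{r + \left(134 + 2 r^{2}\right)}{121 + r} = \frac{134 + r + 2 r^{2}}{121 + r}$)
$\frac{-33423 + 24845}{-10156 + c{\left(-183 \right)}} = \frac{-33423 + 24845}{-10156 + \frac{134 - 183 + 2 \left(-183\right)^{2}}{121 - 183}} = - \frac{8578}{-10156 + \frac{134 - 183 + 2 \cdot 33489}{-62}} = - \frac{8578}{-10156 - \frac{134 - 183 + 66978}{62}} = - \frac{8578}{-10156 - \frac{2159}{2}} = - \frac{8578}{- \frac{22471}{2}} = \left(-8578\right) \left(- \frac{2}{22471}\right) = \frac{17156}{22471}$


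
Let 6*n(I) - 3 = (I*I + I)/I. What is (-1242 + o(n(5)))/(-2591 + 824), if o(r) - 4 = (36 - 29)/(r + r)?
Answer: 3707/5301 ≈ 0.69930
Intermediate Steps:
n(I) = ½ + (I + I²)/(6*I) (n(I) = ½ + ((I*I + I)/I)/6 = ½ + ((I² + I)/I)/6 = ½ + ((I + I²)/I)/6 = ½ + (I + I²)/(6*I))
o(r) = 4 + 7/(2*r) (o(r) = 4 + (36 - 29)/(r + r) = 4 + 7/((2*r)) = 4 + 7*(1/(2*r)) = 4 + 7/(2*r))
(-1242 + o(n(5)))/(-2591 + 824) = (-1242 + (4 + 7/(2*(⅔ + (⅙)*5))))/(-2591 + 824) = (-1242 + (4 + 7/(2*(⅔ + ⅚))))/(-1767) = (-1242 + (4 + 7/(2*(3/2))))*(-1/1767) = (-1242 + (4 + (7/2)*(⅔)))*(-1/1767) = (-1242 + (4 + 7/3))*(-1/1767) = (-1242 + 19/3)*(-1/1767) = -3707/3*(-1/1767) = 3707/5301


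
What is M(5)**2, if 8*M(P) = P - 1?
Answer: 1/4 ≈ 0.25000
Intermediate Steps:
M(P) = -1/8 + P/8 (M(P) = (P - 1)/8 = (-1 + P)/8 = -1/8 + P/8)
M(5)**2 = (-1/8 + (1/8)*5)**2 = (-1/8 + 5/8)**2 = (1/2)**2 = 1/4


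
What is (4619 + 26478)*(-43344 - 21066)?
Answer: -2002957770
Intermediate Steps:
(4619 + 26478)*(-43344 - 21066) = 31097*(-64410) = -2002957770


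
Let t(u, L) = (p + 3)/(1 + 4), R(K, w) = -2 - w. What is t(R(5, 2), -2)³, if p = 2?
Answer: 1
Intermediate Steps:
t(u, L) = 1 (t(u, L) = (2 + 3)/(1 + 4) = 5/5 = 5*(⅕) = 1)
t(R(5, 2), -2)³ = 1³ = 1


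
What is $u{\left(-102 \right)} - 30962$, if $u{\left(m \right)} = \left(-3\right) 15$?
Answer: $-31007$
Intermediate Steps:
$u{\left(m \right)} = -45$
$u{\left(-102 \right)} - 30962 = -45 - 30962 = -31007$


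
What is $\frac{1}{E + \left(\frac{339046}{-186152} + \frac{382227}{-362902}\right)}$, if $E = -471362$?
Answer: $- \frac{16888733276}{7960755642639911} \approx -2.1215 \cdot 10^{-6}$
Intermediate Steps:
$\frac{1}{E + \left(\frac{339046}{-186152} + \frac{382227}{-362902}\right)} = \frac{1}{-471362 + \left(\frac{339046}{-186152} + \frac{382227}{-362902}\right)} = \frac{1}{-471362 + \left(339046 \left(- \frac{1}{186152}\right) + 382227 \left(- \frac{1}{362902}\right)\right)} = \frac{1}{-471362 - \frac{48548197999}{16888733276}} = \frac{1}{- \frac{7960755642639911}{16888733276}} = - \frac{16888733276}{7960755642639911}$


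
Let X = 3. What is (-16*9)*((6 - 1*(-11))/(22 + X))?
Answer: -2448/25 ≈ -97.920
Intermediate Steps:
(-16*9)*((6 - 1*(-11))/(22 + X)) = (-16*9)*((6 - 1*(-11))/(22 + 3)) = -144*(6 + 11)/25 = -2448/25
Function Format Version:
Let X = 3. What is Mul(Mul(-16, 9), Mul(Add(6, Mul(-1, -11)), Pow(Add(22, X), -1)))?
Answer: Rational(-2448, 25) ≈ -97.920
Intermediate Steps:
Mul(Mul(-16, 9), Mul(Add(6, Mul(-1, -11)), Pow(Add(22, X), -1))) = Mul(Mul(-16, 9), Mul(Add(6, Mul(-1, -11)), Pow(Add(22, 3), -1))) = Mul(-144, Mul(Add(6, 11), Pow(25, -1))) = Mul(-144, Mul(17, Rational(1, 25))) = Mul(-144, Rational(17, 25)) = Rational(-2448, 25)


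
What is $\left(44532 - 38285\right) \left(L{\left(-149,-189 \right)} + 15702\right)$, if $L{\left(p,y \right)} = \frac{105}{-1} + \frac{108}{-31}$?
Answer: $\frac{3019793553}{31} \approx 9.7413 \cdot 10^{7}$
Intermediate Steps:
$L{\left(p,y \right)} = - \frac{3363}{31}$ ($L{\left(p,y \right)} = 105 \left(-1\right) + 108 \left(- \frac{1}{31}\right) = -105 - \frac{108}{31} = - \frac{3363}{31}$)
$\left(44532 - 38285\right) \left(L{\left(-149,-189 \right)} + 15702\right) = \left(44532 - 38285\right) \left(- \frac{3363}{31} + 15702\right) = 6247 \cdot \frac{483399}{31} = \frac{3019793553}{31}$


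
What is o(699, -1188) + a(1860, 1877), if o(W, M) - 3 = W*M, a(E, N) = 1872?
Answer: -828537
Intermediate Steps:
o(W, M) = 3 + M*W (o(W, M) = 3 + W*M = 3 + M*W)
o(699, -1188) + a(1860, 1877) = (3 - 1188*699) + 1872 = (3 - 830412) + 1872 = -830409 + 1872 = -828537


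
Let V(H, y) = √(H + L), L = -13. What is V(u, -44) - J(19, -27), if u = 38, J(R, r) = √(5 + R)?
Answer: 5 - 2*√6 ≈ 0.10102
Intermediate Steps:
V(H, y) = √(-13 + H) (V(H, y) = √(H - 13) = √(-13 + H))
V(u, -44) - J(19, -27) = √(-13 + 38) - √(5 + 19) = √25 - √24 = 5 - 2*√6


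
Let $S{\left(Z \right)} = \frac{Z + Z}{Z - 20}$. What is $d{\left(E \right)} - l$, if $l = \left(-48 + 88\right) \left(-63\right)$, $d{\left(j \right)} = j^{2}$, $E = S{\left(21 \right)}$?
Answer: $4284$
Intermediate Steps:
$S{\left(Z \right)} = \frac{2 Z}{-20 + Z}$
$E = 42$ ($E = 2 \cdot 21 \frac{1}{-20 + 21} = 2 \cdot 21 \cdot 1^{-1} = 2 \cdot 21 \cdot 1 = 42$)
$l = -2520$ ($l = 40 \left(-63\right) = -2520$)
$d{\left(E \right)} - l = 42^{2} - -2520 = 1764 + 2520 = 4284$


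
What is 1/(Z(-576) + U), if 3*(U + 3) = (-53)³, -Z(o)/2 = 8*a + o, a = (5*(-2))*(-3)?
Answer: -3/146870 ≈ -2.0426e-5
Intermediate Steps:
a = 30 (a = -10*(-3) = 30)
Z(o) = -480 - 2*o (Z(o) = -2*(8*30 + o) = -2*(240 + o) = -480 - 2*o)
U = -148886/3 (U = -3 + (⅓)*(-53)³ = -3 + (⅓)*(-148877) = -3 - 148877/3 = -148886/3 ≈ -49629.)
1/(Z(-576) + U) = 1/((-480 - 2*(-576)) - 148886/3) = 1/((-480 + 1152) - 148886/3) = 1/(672 - 148886/3) = 1/(-146870/3) = -3/146870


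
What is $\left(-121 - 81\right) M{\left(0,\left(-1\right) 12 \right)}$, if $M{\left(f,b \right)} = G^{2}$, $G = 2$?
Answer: $-808$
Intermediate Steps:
$M{\left(f,b \right)} = 4$ ($M{\left(f,b \right)} = 2^{2} = 4$)
$\left(-121 - 81\right) M{\left(0,\left(-1\right) 12 \right)} = \left(-121 - 81\right) 4 = \left(-202\right) 4 = -808$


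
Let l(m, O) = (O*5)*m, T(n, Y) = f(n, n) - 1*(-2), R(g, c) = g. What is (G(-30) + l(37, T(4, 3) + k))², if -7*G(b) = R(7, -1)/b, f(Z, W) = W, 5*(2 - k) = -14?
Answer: 3592923481/900 ≈ 3.9921e+6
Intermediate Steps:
k = 24/5 (k = 2 - ⅕*(-14) = 2 + 14/5 = 24/5 ≈ 4.8000)
T(n, Y) = 2 + n (T(n, Y) = n - 1*(-2) = n + 2 = 2 + n)
G(b) = -1/b
l(m, O) = 5*O*m (l(m, O) = (5*O)*m = 5*O*m)
(G(-30) + l(37, T(4, 3) + k))² = (-1/(-30) + 5*((2 + 4) + 24/5)*37)² = (-1*(-1/30) + 5*(6 + 24/5)*37)² = (1/30 + 5*(54/5)*37)² = (1/30 + 1998)² = (59941/30)² = 3592923481/900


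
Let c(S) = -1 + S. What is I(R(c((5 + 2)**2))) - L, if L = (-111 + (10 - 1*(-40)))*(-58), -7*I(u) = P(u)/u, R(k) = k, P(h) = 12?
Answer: -99065/28 ≈ -3538.0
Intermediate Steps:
I(u) = -12/(7*u)
L = 3538 (L = (-111 + (10 + 40))*(-58) = (-111 + 50)*(-58) = -61*(-58) = 3538)
I(R(c((5 + 2)**2))) - L = -12/(7*(-1 + (5 + 2)**2)) - 1*3538 = -12/(7*(-1 + 7**2)) - 3538 = -12/(7*(-1 + 49)) - 3538 = -12/7/48 - 3538 = -12/7*1/48 - 3538 = -1/28 - 3538 = -99065/28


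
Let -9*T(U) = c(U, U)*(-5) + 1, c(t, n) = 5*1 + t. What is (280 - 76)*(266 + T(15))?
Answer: 56508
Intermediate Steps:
c(t, n) = 5 + t
T(U) = 8/3 + 5*U/9 (T(U) = -((5 + U)*(-5) + 1)/9 = -((-25 - 5*U) + 1)/9 = -(-24 - 5*U)/9 = 8/3 + 5*U/9)
(280 - 76)*(266 + T(15)) = (280 - 76)*(266 + (8/3 + (5/9)*15)) = 204*(266 + (8/3 + 25/3)) = 204*(266 + 11) = 204*277 = 56508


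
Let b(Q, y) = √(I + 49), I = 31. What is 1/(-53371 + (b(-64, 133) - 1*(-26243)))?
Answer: -3391/91991038 - √5/183982076 ≈ -3.6874e-5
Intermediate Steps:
b(Q, y) = 4*√5 (b(Q, y) = √(31 + 49) = √80 = 4*√5)
1/(-53371 + (b(-64, 133) - 1*(-26243))) = 1/(-53371 + (4*√5 - 1*(-26243))) = 1/(-53371 + (4*√5 + 26243)) = 1/(-53371 + (26243 + 4*√5)) = 1/(-27128 + 4*√5)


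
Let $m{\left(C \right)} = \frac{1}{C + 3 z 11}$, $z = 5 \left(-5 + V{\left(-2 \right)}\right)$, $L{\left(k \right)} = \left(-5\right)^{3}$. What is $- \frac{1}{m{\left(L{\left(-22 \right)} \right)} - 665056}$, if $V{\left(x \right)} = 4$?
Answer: $\frac{290}{192866241} \approx 1.5036 \cdot 10^{-6}$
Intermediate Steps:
$L{\left(k \right)} = -125$
$z = -5$ ($z = 5 \left(-5 + 4\right) = 5 \left(-1\right) = -5$)
$m{\left(C \right)} = \frac{1}{-165 + C}$ ($m{\left(C \right)} = \frac{1}{C + 3 \left(-5\right) 11} = \frac{1}{C - 165} = \frac{1}{-165 + C}$)
$- \frac{1}{m{\left(L{\left(-22 \right)} \right)} - 665056} = - \frac{1}{\frac{1}{-165 - 125} - 665056} = - \frac{1}{\frac{1}{-290} - 665056} = - \frac{1}{- \frac{1}{290} - 665056} = - \frac{1}{- \frac{192866241}{290}} = \left(-1\right) \left(- \frac{290}{192866241}\right) = \frac{290}{192866241}$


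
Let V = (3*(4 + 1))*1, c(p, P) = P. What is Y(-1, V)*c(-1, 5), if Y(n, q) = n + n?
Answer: -10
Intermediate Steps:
V = 15 (V = (3*5)*1 = 15*1 = 15)
Y(n, q) = 2*n
Y(-1, V)*c(-1, 5) = (2*(-1))*5 = -2*5 = -10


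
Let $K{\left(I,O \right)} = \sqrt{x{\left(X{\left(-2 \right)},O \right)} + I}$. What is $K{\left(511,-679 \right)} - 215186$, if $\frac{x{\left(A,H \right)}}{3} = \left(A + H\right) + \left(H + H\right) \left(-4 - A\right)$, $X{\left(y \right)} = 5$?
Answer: $-215186 + \sqrt{35155} \approx -2.15 \cdot 10^{5}$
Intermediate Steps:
$x{\left(A,H \right)} = 3 A + 3 H + 6 H \left(-4 - A\right)$ ($x{\left(A,H \right)} = 3 \left(\left(A + H\right) + \left(H + H\right) \left(-4 - A\right)\right) = 3 \left(\left(A + H\right) + 2 H \left(-4 - A\right)\right) = 3 \left(A + H + 2 H \left(-4 - A\right)\right) = 3 A + 3 H + 6 H \left(-4 - A\right)$)
$K{\left(I,O \right)} = \sqrt{15 + I - 51 O}$ ($K{\left(I,O \right)} = \sqrt{\left(- 21 O + 3 \cdot 5 - 30 O\right) + I} = \sqrt{\left(- 21 O + 15 - 30 O\right) + I} = \sqrt{\left(15 - 51 O\right) + I} = \sqrt{15 + I - 51 O}$)
$K{\left(511,-679 \right)} - 215186 = \sqrt{15 + 511 - -34629} - 215186 = \sqrt{15 + 511 + 34629} - 215186 = \sqrt{35155} - 215186 = -215186 + \sqrt{35155}$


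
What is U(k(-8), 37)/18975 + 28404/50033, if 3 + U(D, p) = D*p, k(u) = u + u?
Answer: 101839253/189875235 ≈ 0.53635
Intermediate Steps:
k(u) = 2*u
U(D, p) = -3 + D*p
U(k(-8), 37)/18975 + 28404/50033 = (-3 + (2*(-8))*37)/18975 + 28404/50033 = (-3 - 16*37)*(1/18975) + 28404*(1/50033) = (-3 - 592)*(1/18975) + 28404/50033 = -595*1/18975 + 28404/50033 = -119/3795 + 28404/50033 = 101839253/189875235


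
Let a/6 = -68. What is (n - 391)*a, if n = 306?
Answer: 34680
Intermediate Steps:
a = -408 (a = 6*(-68) = -408)
(n - 391)*a = (306 - 391)*(-408) = -85*(-408) = 34680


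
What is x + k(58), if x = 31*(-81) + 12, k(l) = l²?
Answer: 865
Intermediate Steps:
x = -2499 (x = -2511 + 12 = -2499)
x + k(58) = -2499 + 58² = -2499 + 3364 = 865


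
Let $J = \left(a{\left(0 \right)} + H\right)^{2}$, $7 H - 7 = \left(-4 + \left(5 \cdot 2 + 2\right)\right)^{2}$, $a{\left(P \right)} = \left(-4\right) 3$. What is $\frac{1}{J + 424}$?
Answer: $\frac{49}{20945} \approx 0.0023395$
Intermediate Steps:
$a{\left(P \right)} = -12$
$H = \frac{71}{7}$ ($H = 1 + \frac{\left(-4 + \left(5 \cdot 2 + 2\right)\right)^{2}}{7} = 1 + \frac{\left(-4 + \left(10 + 2\right)\right)^{2}}{7} = 1 + \frac{\left(-4 + 12\right)^{2}}{7} = 1 + \frac{8^{2}}{7} = 1 + \frac{1}{7} \cdot 64 = 1 + \frac{64}{7} = \frac{71}{7} \approx 10.143$)
$J = \frac{169}{49}$ ($J = \left(-12 + \frac{71}{7}\right)^{2} = \left(- \frac{13}{7}\right)^{2} = \frac{169}{49} \approx 3.449$)
$\frac{1}{J + 424} = \frac{1}{\frac{169}{49} + 424} = \frac{1}{\frac{20945}{49}} = \frac{49}{20945}$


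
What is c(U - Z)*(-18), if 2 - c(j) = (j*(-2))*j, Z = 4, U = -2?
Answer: -1332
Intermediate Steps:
c(j) = 2 + 2*j² (c(j) = 2 - j*(-2)*j = 2 - (-2*j)*j = 2 - (-2)*j² = 2 + 2*j²)
c(U - Z)*(-18) = (2 + 2*(-2 - 1*4)²)*(-18) = (2 + 2*(-2 - 4)²)*(-18) = (2 + 2*(-6)²)*(-18) = (2 + 2*36)*(-18) = (2 + 72)*(-18) = 74*(-18) = -1332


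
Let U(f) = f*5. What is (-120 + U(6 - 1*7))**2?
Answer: 15625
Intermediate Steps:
U(f) = 5*f
(-120 + U(6 - 1*7))**2 = (-120 + 5*(6 - 1*7))**2 = (-120 + 5*(6 - 7))**2 = (-120 + 5*(-1))**2 = (-120 - 5)**2 = (-125)**2 = 15625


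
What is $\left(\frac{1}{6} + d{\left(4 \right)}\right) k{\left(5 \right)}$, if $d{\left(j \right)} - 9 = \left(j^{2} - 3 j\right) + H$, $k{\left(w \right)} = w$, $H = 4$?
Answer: $\frac{515}{6} \approx 85.833$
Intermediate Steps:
$d{\left(j \right)} = 13 + j^{2} - 3 j$ ($d{\left(j \right)} = 9 + \left(\left(j^{2} - 3 j\right) + 4\right) = 9 + \left(4 + j^{2} - 3 j\right) = 13 + j^{2} - 3 j$)
$\left(\frac{1}{6} + d{\left(4 \right)}\right) k{\left(5 \right)} = \left(\frac{1}{6} + \left(13 + 4^{2} - 12\right)\right) 5 = \left(\frac{1}{6} + \left(13 + 16 - 12\right)\right) 5 = \left(\frac{1}{6} + 17\right) 5 = \frac{103}{6} \cdot 5 = \frac{515}{6}$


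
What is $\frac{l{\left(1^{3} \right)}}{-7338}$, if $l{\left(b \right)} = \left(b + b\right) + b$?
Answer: $- \frac{1}{2446} \approx -0.00040883$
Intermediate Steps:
$l{\left(b \right)} = 3 b$ ($l{\left(b \right)} = 2 b + b = 3 b$)
$\frac{l{\left(1^{3} \right)}}{-7338} = \frac{3 \cdot 1^{3}}{-7338} = 3 \cdot 1 \left(- \frac{1}{7338}\right) = 3 \left(- \frac{1}{7338}\right) = - \frac{1}{2446}$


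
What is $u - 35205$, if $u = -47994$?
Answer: $-83199$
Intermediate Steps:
$u - 35205 = -47994 - 35205 = -83199$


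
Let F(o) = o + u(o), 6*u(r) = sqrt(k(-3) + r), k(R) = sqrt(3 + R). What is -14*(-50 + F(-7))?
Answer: 798 - 7*I*sqrt(7)/3 ≈ 798.0 - 6.1734*I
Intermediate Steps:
u(r) = sqrt(r)/6 (u(r) = sqrt(sqrt(3 - 3) + r)/6 = sqrt(sqrt(0) + r)/6 = sqrt(0 + r)/6 = sqrt(r)/6)
F(o) = o + sqrt(o)/6
-14*(-50 + F(-7)) = -14*(-50 + (-7 + sqrt(-7)/6)) = -14*(-50 + (-7 + (I*sqrt(7))/6)) = -14*(-50 + (-7 + I*sqrt(7)/6)) = -14*(-57 + I*sqrt(7)/6) = 798 - 7*I*sqrt(7)/3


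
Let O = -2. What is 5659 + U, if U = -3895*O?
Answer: 13449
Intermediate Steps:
U = 7790 (U = -3895*(-2) = 7790)
5659 + U = 5659 + 7790 = 13449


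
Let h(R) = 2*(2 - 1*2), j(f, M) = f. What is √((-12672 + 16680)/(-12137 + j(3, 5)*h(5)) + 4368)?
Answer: 2*√160846830474/12137 ≈ 66.088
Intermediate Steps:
h(R) = 0 (h(R) = 2*(2 - 2) = 2*0 = 0)
√((-12672 + 16680)/(-12137 + j(3, 5)*h(5)) + 4368) = √((-12672 + 16680)/(-12137 + 3*0) + 4368) = √(4008/(-12137 + 0) + 4368) = √(4008/(-12137) + 4368) = √(4008*(-1/12137) + 4368) = √(-4008/12137 + 4368) = √(53010408/12137) = 2*√160846830474/12137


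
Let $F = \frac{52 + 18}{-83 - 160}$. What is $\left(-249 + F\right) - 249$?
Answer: $- \frac{121084}{243} \approx -498.29$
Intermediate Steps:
$F = - \frac{70}{243}$ ($F = \frac{70}{-243} = 70 \left(- \frac{1}{243}\right) = - \frac{70}{243} \approx -0.28807$)
$\left(-249 + F\right) - 249 = \left(-249 - \frac{70}{243}\right) - 249 = - \frac{60577}{243} - 249 = - \frac{121084}{243}$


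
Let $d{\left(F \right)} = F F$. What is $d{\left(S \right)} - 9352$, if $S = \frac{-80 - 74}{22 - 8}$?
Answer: $-9231$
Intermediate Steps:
$S = -11$ ($S = - \frac{154}{14} = \left(-154\right) \frac{1}{14} = -11$)
$d{\left(F \right)} = F^{2}$
$d{\left(S \right)} - 9352 = \left(-11\right)^{2} - 9352 = 121 - 9352 = -9231$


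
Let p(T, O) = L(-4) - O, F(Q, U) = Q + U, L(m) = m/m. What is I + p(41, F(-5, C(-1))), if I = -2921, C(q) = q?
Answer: -2914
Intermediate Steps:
L(m) = 1
p(T, O) = 1 - O
I + p(41, F(-5, C(-1))) = -2921 + (1 - (-5 - 1)) = -2921 + (1 - 1*(-6)) = -2921 + (1 + 6) = -2921 + 7 = -2914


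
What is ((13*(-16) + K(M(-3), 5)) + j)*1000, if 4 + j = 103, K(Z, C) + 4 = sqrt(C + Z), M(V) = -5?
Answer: -113000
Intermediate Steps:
K(Z, C) = -4 + sqrt(C + Z)
j = 99 (j = -4 + 103 = 99)
((13*(-16) + K(M(-3), 5)) + j)*1000 = ((13*(-16) + (-4 + sqrt(5 - 5))) + 99)*1000 = ((-208 + (-4 + sqrt(0))) + 99)*1000 = ((-208 + (-4 + 0)) + 99)*1000 = ((-208 - 4) + 99)*1000 = (-212 + 99)*1000 = -113*1000 = -113000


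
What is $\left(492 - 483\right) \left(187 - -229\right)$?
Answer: $3744$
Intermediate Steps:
$\left(492 - 483\right) \left(187 - -229\right) = 9 \left(187 + 229\right) = 9 \cdot 416 = 3744$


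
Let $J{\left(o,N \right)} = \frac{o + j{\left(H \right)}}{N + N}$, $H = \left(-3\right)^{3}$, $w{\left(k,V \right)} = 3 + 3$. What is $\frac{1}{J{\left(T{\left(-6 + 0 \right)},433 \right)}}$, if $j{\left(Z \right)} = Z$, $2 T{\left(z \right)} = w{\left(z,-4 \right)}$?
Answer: $- \frac{433}{12} \approx -36.083$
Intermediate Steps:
$w{\left(k,V \right)} = 6$
$H = -27$
$T{\left(z \right)} = 3$ ($T{\left(z \right)} = \frac{1}{2} \cdot 6 = 3$)
$J{\left(o,N \right)} = \frac{-27 + o}{2 N}$ ($J{\left(o,N \right)} = \frac{o - 27}{N + N} = \frac{-27 + o}{2 N}$)
$\frac{1}{J{\left(T{\left(-6 + 0 \right)},433 \right)}} = \frac{1}{\frac{1}{2} \cdot \frac{1}{433} \left(-27 + 3\right)} = \frac{1}{\frac{1}{2} \cdot \frac{1}{433} \left(-24\right)} = \frac{1}{- \frac{12}{433}} = - \frac{433}{12}$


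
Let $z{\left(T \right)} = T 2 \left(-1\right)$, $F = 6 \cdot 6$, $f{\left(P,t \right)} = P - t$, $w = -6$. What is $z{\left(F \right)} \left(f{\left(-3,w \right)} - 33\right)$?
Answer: $2160$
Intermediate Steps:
$F = 36$
$z{\left(T \right)} = - 2 T$ ($z{\left(T \right)} = 2 T \left(-1\right) = - 2 T$)
$z{\left(F \right)} \left(f{\left(-3,w \right)} - 33\right) = \left(-2\right) 36 \left(\left(-3 - -6\right) - 33\right) = - 72 \left(\left(-3 + 6\right) - 33\right) = - 72 \left(3 - 33\right) = \left(-72\right) \left(-30\right) = 2160$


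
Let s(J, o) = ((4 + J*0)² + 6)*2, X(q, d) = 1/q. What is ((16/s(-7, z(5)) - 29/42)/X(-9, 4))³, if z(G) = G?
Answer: 92959677/3652264 ≈ 25.453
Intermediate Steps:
s(J, o) = 44 (s(J, o) = ((4 + 0)² + 6)*2 = (4² + 6)*2 = (16 + 6)*2 = 22*2 = 44)
((16/s(-7, z(5)) - 29/42)/X(-9, 4))³ = ((16/44 - 29/42)/(1/(-9)))³ = ((16*(1/44) - 29*1/42)/(-⅑))³ = ((4/11 - 29/42)*(-9))³ = (-151/462*(-9))³ = (453/154)³ = 92959677/3652264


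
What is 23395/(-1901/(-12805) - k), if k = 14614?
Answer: -299572975/187130369 ≈ -1.6009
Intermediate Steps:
23395/(-1901/(-12805) - k) = 23395/(-1901/(-12805) - 1*14614) = 23395/(-1901*(-1/12805) - 14614) = 23395/(1901/12805 - 14614) = 23395/(-187130369/12805) = 23395*(-12805/187130369) = -299572975/187130369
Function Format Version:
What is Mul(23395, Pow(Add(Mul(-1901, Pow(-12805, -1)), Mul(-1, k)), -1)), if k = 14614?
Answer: Rational(-299572975, 187130369) ≈ -1.6009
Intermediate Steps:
Mul(23395, Pow(Add(Mul(-1901, Pow(-12805, -1)), Mul(-1, k)), -1)) = Mul(23395, Pow(Add(Mul(-1901, Pow(-12805, -1)), Mul(-1, 14614)), -1)) = Mul(23395, Pow(Add(Mul(-1901, Rational(-1, 12805)), -14614), -1)) = Mul(23395, Pow(Add(Rational(1901, 12805), -14614), -1)) = Mul(23395, Pow(Rational(-187130369, 12805), -1)) = Mul(23395, Rational(-12805, 187130369)) = Rational(-299572975, 187130369)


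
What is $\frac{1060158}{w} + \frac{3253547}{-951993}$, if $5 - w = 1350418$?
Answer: $- \frac{5402895159805}{1285583723109} \approx -4.2027$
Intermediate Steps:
$w = -1350413$ ($w = 5 - 1350418 = -1350413$)
$\frac{1060158}{w} + \frac{3253547}{-951993} = \frac{1060158}{-1350413} + \frac{3253547}{-951993} = 1060158 \left(- \frac{1}{1350413}\right) + 3253547 \left(- \frac{1}{951993}\right) = - \frac{1060158}{1350413} - \frac{3253547}{951993} = - \frac{5402895159805}{1285583723109}$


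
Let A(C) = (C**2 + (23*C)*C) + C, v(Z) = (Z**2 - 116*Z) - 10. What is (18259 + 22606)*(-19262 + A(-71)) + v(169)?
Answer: 4153977062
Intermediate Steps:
v(Z) = -10 + Z**2 - 116*Z
A(C) = C + 24*C**2 (A(C) = (C**2 + 23*C**2) + C = 24*C**2 + C = C + 24*C**2)
(18259 + 22606)*(-19262 + A(-71)) + v(169) = (18259 + 22606)*(-19262 - 71*(1 + 24*(-71))) + (-10 + 169**2 - 116*169) = 40865*(-19262 - 71*(1 - 1704)) + (-10 + 28561 - 19604) = 40865*(-19262 - 71*(-1703)) + 8947 = 40865*(-19262 + 120913) + 8947 = 40865*101651 + 8947 = 4153968115 + 8947 = 4153977062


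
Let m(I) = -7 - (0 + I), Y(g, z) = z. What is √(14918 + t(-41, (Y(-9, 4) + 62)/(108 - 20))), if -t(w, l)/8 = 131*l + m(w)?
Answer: 6*√385 ≈ 117.73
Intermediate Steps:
m(I) = -7 - I
t(w, l) = 56 - 1048*l + 8*w (t(w, l) = -8*(131*l + (-7 - w)) = -8*(-7 - w + 131*l) = 56 - 1048*l + 8*w)
√(14918 + t(-41, (Y(-9, 4) + 62)/(108 - 20))) = √(14918 + (56 - 1048*(4 + 62)/(108 - 20) + 8*(-41))) = √(14918 + (56 - 69168/88 - 328)) = √(14918 + (56 - 1048*¾ - 328)) = √(14918 + (56 - 786 - 328)) = √(14918 - 1058) = √13860 = 6*√385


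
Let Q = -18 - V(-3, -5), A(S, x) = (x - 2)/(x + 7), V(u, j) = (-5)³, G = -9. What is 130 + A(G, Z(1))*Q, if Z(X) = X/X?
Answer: 933/8 ≈ 116.63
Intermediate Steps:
Z(X) = 1
V(u, j) = -125
A(S, x) = (-2 + x)/(7 + x)
Q = 107 (Q = -18 - 1*(-125) = -18 + 125 = 107)
130 + A(G, Z(1))*Q = 130 + ((-2 + 1)/(7 + 1))*107 = 130 + (-1/8)*107 = 130 + ((⅛)*(-1))*107 = 130 - ⅛*107 = 130 - 107/8 = 933/8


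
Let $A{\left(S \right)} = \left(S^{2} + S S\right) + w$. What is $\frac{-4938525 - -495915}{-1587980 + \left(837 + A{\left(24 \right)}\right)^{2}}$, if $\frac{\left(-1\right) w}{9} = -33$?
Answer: $- \frac{2221305}{1818908} \approx -1.2212$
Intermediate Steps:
$w = 297$ ($w = \left(-9\right) \left(-33\right) = 297$)
$A{\left(S \right)} = 297 + 2 S^{2}$ ($A{\left(S \right)} = \left(S^{2} + S S\right) + 297 = \left(S^{2} + S^{2}\right) + 297 = 2 S^{2} + 297 = 297 + 2 S^{2}$)
$\frac{-4938525 - -495915}{-1587980 + \left(837 + A{\left(24 \right)}\right)^{2}} = \frac{-4938525 - -495915}{-1587980 + \left(837 + \left(297 + 2 \cdot 24^{2}\right)\right)^{2}} = \frac{-4938525 + \left(-629 + 496544\right)}{-1587980 + \left(837 + \left(297 + 2 \cdot 576\right)\right)^{2}} = \frac{-4938525 + 495915}{-1587980 + \left(837 + \left(297 + 1152\right)\right)^{2}} = - \frac{4442610}{-1587980 + \left(837 + 1449\right)^{2}} = - \frac{4442610}{-1587980 + 2286^{2}} = - \frac{4442610}{-1587980 + 5225796} = - \frac{4442610}{3637816} = \left(-4442610\right) \frac{1}{3637816} = - \frac{2221305}{1818908}$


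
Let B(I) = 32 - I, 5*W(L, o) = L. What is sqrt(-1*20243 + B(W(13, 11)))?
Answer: 2*I*sqrt(126335)/5 ≈ 142.17*I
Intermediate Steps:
W(L, o) = L/5
sqrt(-1*20243 + B(W(13, 11))) = sqrt(-1*20243 + (32 - 13/5)) = sqrt(-20243 + (32 - 1*13/5)) = sqrt(-20243 + (32 - 13/5)) = sqrt(-20243 + 147/5) = sqrt(-101068/5) = 2*I*sqrt(126335)/5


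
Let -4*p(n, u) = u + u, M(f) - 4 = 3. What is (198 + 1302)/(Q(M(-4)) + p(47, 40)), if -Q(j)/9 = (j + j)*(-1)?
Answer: 750/53 ≈ 14.151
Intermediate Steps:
M(f) = 7 (M(f) = 4 + 3 = 7)
Q(j) = 18*j (Q(j) = -9*(j + j)*(-1) = -9*2*j*(-1) = -(-18)*j = 18*j)
p(n, u) = -u/2 (p(n, u) = -(u + u)/4 = -u/2)
(198 + 1302)/(Q(M(-4)) + p(47, 40)) = (198 + 1302)/(18*7 - ½*40) = 1500/(126 - 20) = 1500/106 = 1500*(1/106) = 750/53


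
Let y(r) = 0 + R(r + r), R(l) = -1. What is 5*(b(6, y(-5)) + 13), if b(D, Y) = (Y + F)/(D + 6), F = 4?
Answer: 265/4 ≈ 66.250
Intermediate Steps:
y(r) = -1 (y(r) = 0 - 1 = -1)
b(D, Y) = (4 + Y)/(6 + D) (b(D, Y) = (Y + 4)/(D + 6) = (4 + Y)/(6 + D))
5*(b(6, y(-5)) + 13) = 5*((4 - 1)/(6 + 6) + 13) = 5*(3/12 + 13) = 5*((1/12)*3 + 13) = 5*(1/4 + 13) = 5*(53/4) = 265/4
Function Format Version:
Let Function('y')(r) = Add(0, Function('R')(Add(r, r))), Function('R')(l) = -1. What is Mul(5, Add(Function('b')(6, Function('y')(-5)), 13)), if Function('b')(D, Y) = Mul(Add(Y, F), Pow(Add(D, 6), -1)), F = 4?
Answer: Rational(265, 4) ≈ 66.250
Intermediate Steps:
Function('y')(r) = -1 (Function('y')(r) = Add(0, -1) = -1)
Function('b')(D, Y) = Mul(Pow(Add(6, D), -1), Add(4, Y)) (Function('b')(D, Y) = Mul(Add(Y, 4), Pow(Add(D, 6), -1)) = Mul(Add(4, Y), Pow(Add(6, D), -1)) = Mul(Pow(Add(6, D), -1), Add(4, Y)))
Mul(5, Add(Function('b')(6, Function('y')(-5)), 13)) = Mul(5, Add(Mul(Pow(Add(6, 6), -1), Add(4, -1)), 13)) = Mul(5, Add(Mul(Pow(12, -1), 3), 13)) = Mul(5, Add(Mul(Rational(1, 12), 3), 13)) = Mul(5, Add(Rational(1, 4), 13)) = Mul(5, Rational(53, 4)) = Rational(265, 4)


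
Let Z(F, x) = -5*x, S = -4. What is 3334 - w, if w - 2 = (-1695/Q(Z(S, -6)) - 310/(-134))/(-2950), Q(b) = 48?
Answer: 421483257/126496 ≈ 3332.0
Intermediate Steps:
w = 254407/126496 (w = 2 + (-1695/48 - 310/(-134))/(-2950) = 2 + (-1695*1/48 - 310*(-1/134))*(-1/2950) = 2 + (-565/16 + 155/67)*(-1/2950) = 2 - 35375/1072*(-1/2950) = 2 + 1415/126496 = 254407/126496 ≈ 2.0112)
3334 - w = 3334 - 1*254407/126496 = 3334 - 254407/126496 = 421483257/126496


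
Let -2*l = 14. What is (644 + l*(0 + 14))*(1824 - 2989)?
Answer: -636090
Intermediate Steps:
l = -7 (l = -1/2*14 = -7)
(644 + l*(0 + 14))*(1824 - 2989) = (644 - 7*(0 + 14))*(1824 - 2989) = (644 - 7*14)*(-1165) = (644 - 98)*(-1165) = 546*(-1165) = -636090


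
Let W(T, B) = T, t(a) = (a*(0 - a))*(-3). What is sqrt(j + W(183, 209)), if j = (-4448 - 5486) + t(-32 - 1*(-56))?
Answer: I*sqrt(8023) ≈ 89.571*I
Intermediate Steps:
t(a) = 3*a**2 (t(a) = (a*(-a))*(-3) = -a**2*(-3) = 3*a**2)
j = -8206 (j = (-4448 - 5486) + 3*(-32 - 1*(-56))**2 = -9934 + 3*(-32 + 56)**2 = -9934 + 3*24**2 = -9934 + 3*576 = -9934 + 1728 = -8206)
sqrt(j + W(183, 209)) = sqrt(-8206 + 183) = sqrt(-8023) = I*sqrt(8023)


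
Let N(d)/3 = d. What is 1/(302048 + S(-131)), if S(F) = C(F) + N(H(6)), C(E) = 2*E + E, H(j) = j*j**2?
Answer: 1/302303 ≈ 3.3079e-6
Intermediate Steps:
H(j) = j**3
N(d) = 3*d
C(E) = 3*E
S(F) = 648 + 3*F (S(F) = 3*F + 3*6**3 = 3*F + 3*216 = 3*F + 648 = 648 + 3*F)
1/(302048 + S(-131)) = 1/(302048 + (648 + 3*(-131))) = 1/(302048 + (648 - 393)) = 1/(302048 + 255) = 1/302303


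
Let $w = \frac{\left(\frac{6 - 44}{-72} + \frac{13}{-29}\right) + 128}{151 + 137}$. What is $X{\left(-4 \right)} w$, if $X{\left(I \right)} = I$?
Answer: $- \frac{133715}{75168} \approx -1.7789$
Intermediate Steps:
$w = \frac{133715}{300672}$ ($w = \frac{\left(\left(6 - 44\right) \left(- \frac{1}{72}\right) + 13 \left(- \frac{1}{29}\right)\right) + 128}{288} = \left(\left(\left(-38\right) \left(- \frac{1}{72}\right) - \frac{13}{29}\right) + 128\right) \frac{1}{288} = \left(\left(\frac{19}{36} - \frac{13}{29}\right) + 128\right) \frac{1}{288} = \left(\frac{83}{1044} + 128\right) \frac{1}{288} = \frac{133715}{1044} \cdot \frac{1}{288} = \frac{133715}{300672} \approx 0.44472$)
$X{\left(-4 \right)} w = \left(-4\right) \frac{133715}{300672} = - \frac{133715}{75168}$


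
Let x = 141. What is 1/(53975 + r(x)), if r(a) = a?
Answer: 1/54116 ≈ 1.8479e-5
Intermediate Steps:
1/(53975 + r(x)) = 1/(53975 + 141) = 1/54116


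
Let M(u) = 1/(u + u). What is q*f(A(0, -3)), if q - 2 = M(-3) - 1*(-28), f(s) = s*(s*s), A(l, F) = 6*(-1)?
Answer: -6444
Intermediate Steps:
A(l, F) = -6
M(u) = 1/(2*u)
f(s) = s**3 (f(s) = s*s**2 = s**3)
q = 179/6 (q = 2 + ((1/2)/(-3) - 1*(-28)) = 2 + ((1/2)*(-1/3) + 28) = 2 + (-1/6 + 28) = 2 + 167/6 = 179/6 ≈ 29.833)
q*f(A(0, -3)) = (179/6)*(-6)**3 = (179/6)*(-216) = -6444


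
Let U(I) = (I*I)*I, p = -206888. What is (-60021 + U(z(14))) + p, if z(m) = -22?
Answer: -277557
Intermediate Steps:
U(I) = I³ (U(I) = I²*I = I³)
(-60021 + U(z(14))) + p = (-60021 + (-22)³) - 206888 = (-60021 - 10648) - 206888 = -70669 - 206888 = -277557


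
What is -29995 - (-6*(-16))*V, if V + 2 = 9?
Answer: -30667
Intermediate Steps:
V = 7 (V = -2 + 9 = 7)
-29995 - (-6*(-16))*V = -29995 - (-6*(-16))*7 = -29995 - 96*7 = -29995 - 1*672 = -29995 - 672 = -30667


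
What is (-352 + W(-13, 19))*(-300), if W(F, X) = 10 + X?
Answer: 96900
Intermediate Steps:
(-352 + W(-13, 19))*(-300) = (-352 + (10 + 19))*(-300) = (-352 + 29)*(-300) = -323*(-300) = 96900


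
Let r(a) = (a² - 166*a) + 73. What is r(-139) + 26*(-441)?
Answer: 31002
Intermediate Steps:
r(a) = 73 + a² - 166*a
r(-139) + 26*(-441) = (73 + (-139)² - 166*(-139)) + 26*(-441) = (73 + 19321 + 23074) - 11466 = 42468 - 11466 = 31002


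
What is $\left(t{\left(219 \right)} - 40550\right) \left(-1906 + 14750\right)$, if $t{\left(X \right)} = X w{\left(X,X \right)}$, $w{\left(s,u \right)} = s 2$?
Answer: $711197968$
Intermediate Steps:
$w{\left(s,u \right)} = 2 s$
$t{\left(X \right)} = 2 X^{2}$ ($t{\left(X \right)} = X 2 X = 2 X^{2}$)
$\left(t{\left(219 \right)} - 40550\right) \left(-1906 + 14750\right) = \left(2 \cdot 219^{2} - 40550\right) \left(-1906 + 14750\right) = \left(2 \cdot 47961 - 40550\right) 12844 = \left(95922 - 40550\right) 12844 = 55372 \cdot 12844 = 711197968$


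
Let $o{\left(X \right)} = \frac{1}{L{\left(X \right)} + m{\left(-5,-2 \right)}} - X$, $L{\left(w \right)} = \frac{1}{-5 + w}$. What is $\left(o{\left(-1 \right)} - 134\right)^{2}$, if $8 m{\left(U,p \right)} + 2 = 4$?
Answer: $14641$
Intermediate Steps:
$m{\left(U,p \right)} = \frac{1}{4}$ ($m{\left(U,p \right)} = - \frac{1}{4} + \frac{1}{8} \cdot 4 = - \frac{1}{4} + \frac{1}{2} = \frac{1}{4}$)
$o{\left(X \right)} = \frac{1}{\frac{1}{4} + \frac{1}{-5 + X}} - X$ ($o{\left(X \right)} = \frac{1}{\frac{1}{-5 + X} + \frac{1}{4}} - X = \frac{1}{\frac{1}{4} + \frac{1}{-5 + X}} - X$)
$\left(o{\left(-1 \right)} - 134\right)^{2} = \left(\frac{-20 - \left(-1\right)^{2} + 5 \left(-1\right)}{-1 - 1} - 134\right)^{2} = \left(\frac{-20 - 1 - 5}{-2} - 134\right)^{2} = \left(- \frac{-20 - 1 - 5}{2} - 134\right)^{2} = \left(\left(- \frac{1}{2}\right) \left(-26\right) - 134\right)^{2} = \left(13 - 134\right)^{2} = \left(-121\right)^{2} = 14641$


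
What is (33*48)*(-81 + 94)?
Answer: 20592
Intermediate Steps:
(33*48)*(-81 + 94) = 1584*13 = 20592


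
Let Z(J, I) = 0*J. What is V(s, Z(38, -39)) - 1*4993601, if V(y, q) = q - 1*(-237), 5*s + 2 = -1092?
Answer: -4993364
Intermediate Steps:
s = -1094/5 (s = -⅖ + (⅕)*(-1092) = -⅖ - 1092/5 = -1094/5 ≈ -218.80)
Z(J, I) = 0
V(y, q) = 237 + q (V(y, q) = q + 237 = 237 + q)
V(s, Z(38, -39)) - 1*4993601 = (237 + 0) - 1*4993601 = 237 - 4993601 = -4993364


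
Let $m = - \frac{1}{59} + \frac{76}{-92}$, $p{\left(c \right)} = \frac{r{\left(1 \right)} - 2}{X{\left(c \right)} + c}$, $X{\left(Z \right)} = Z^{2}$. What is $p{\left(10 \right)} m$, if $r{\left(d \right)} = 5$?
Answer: $- \frac{156}{6785} \approx -0.022992$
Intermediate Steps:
$p{\left(c \right)} = \frac{3}{c + c^{2}}$ ($p{\left(c \right)} = \frac{5 - 2}{c^{2} + c} = \frac{3}{c + c^{2}}$)
$m = - \frac{1144}{1357}$ ($m = \left(-1\right) \frac{1}{59} + 76 \left(- \frac{1}{92}\right) = - \frac{1}{59} - \frac{19}{23} = - \frac{1144}{1357} \approx -0.84304$)
$p{\left(10 \right)} m = \frac{3}{10 \left(1 + 10\right)} \left(- \frac{1144}{1357}\right) = 3 \cdot \frac{1}{10} \cdot \frac{1}{11} \left(- \frac{1144}{1357}\right) = \frac{3}{110} \left(- \frac{1144}{1357}\right) = - \frac{156}{6785}$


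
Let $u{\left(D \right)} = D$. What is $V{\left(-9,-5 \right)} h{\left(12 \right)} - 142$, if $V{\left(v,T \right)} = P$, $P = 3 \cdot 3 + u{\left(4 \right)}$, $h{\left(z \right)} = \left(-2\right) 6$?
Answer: $-298$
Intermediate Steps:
$h{\left(z \right)} = -12$
$P = 13$ ($P = 3 \cdot 3 + 4 = 9 + 4 = 13$)
$V{\left(v,T \right)} = 13$
$V{\left(-9,-5 \right)} h{\left(12 \right)} - 142 = 13 \left(-12\right) - 142 = -156 - 142 = -298$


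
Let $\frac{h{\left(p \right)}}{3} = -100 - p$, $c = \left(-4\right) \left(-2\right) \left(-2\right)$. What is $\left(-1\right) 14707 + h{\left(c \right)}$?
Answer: $-14959$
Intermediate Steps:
$c = -16$ ($c = 8 \left(-2\right) = -16$)
$h{\left(p \right)} = -300 - 3 p$ ($h{\left(p \right)} = 3 \left(-100 - p\right) = -300 - 3 p$)
$\left(-1\right) 14707 + h{\left(c \right)} = \left(-1\right) 14707 - 252 = -14707 + \left(-300 + 48\right) = -14707 - 252 = -14959$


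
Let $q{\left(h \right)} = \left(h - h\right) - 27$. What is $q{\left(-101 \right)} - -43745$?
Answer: $43718$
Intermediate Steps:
$q{\left(h \right)} = -27$ ($q{\left(h \right)} = 0 - 27 = -27$)
$q{\left(-101 \right)} - -43745 = -27 - -43745 = -27 + 43745 = 43718$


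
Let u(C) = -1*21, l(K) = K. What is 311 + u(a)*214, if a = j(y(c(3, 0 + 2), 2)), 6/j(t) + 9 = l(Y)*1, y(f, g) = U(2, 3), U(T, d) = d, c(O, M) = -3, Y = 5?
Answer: -4183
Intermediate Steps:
y(f, g) = 3
j(t) = -3/2 (j(t) = 6/(-9 + 5*1) = 6/(-9 + 5) = 6/(-4) = 6*(-1/4) = -3/2)
a = -3/2 ≈ -1.5000
u(C) = -21
311 + u(a)*214 = 311 - 21*214 = 311 - 4494 = -4183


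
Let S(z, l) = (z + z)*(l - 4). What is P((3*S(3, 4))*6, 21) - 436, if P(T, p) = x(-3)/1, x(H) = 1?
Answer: -435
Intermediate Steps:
S(z, l) = 2*z*(-4 + l) (S(z, l) = (2*z)*(-4 + l) = 2*z*(-4 + l))
P(T, p) = 1 (P(T, p) = 1/1 = 1*1 = 1)
P((3*S(3, 4))*6, 21) - 436 = 1 - 436 = -435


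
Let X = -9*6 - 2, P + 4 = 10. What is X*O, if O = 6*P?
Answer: -2016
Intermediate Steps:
P = 6 (P = -4 + 10 = 6)
O = 36 (O = 6*6 = 36)
X = -56 (X = -54 - 2 = -56)
X*O = -56*36 = -2016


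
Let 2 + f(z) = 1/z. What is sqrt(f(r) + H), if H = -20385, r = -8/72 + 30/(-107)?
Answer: I*sqrt(2897946974)/377 ≈ 142.79*I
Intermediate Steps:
r = -377/963 (r = -8*1/72 + 30*(-1/107) = -1/9 - 30/107 = -377/963 ≈ -0.39148)
f(z) = -2 + 1/z
sqrt(f(r) + H) = sqrt((-2 + 1/(-377/963)) - 20385) = sqrt((-2 - 963/377) - 20385) = sqrt(-1717/377 - 20385) = sqrt(-7686862/377) = I*sqrt(2897946974)/377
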